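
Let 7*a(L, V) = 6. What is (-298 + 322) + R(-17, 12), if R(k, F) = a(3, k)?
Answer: 174/7 ≈ 24.857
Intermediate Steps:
a(L, V) = 6/7 (a(L, V) = (1/7)*6 = 6/7)
R(k, F) = 6/7
(-298 + 322) + R(-17, 12) = (-298 + 322) + 6/7 = 24 + 6/7 = 174/7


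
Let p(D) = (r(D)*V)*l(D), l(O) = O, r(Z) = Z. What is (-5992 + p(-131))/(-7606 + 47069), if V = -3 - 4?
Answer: -126119/39463 ≈ -3.1959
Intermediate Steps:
V = -7
p(D) = -7*D² (p(D) = (D*(-7))*D = (-7*D)*D = -7*D²)
(-5992 + p(-131))/(-7606 + 47069) = (-5992 - 7*(-131)²)/(-7606 + 47069) = (-5992 - 7*17161)/39463 = (-5992 - 120127)*(1/39463) = -126119*1/39463 = -126119/39463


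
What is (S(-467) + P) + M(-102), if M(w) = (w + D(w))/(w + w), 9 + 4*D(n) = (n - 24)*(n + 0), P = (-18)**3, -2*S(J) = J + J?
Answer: -1463425/272 ≈ -5380.2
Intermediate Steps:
S(J) = -J (S(J) = -(J + J)/2 = -J)
P = -5832
D(n) = -9/4 + n*(-24 + n)/4 (D(n) = -9/4 + ((n - 24)*(n + 0))/4 = -9/4 + ((-24 + n)*n)/4 = -9/4 + (n*(-24 + n))/4 = -9/4 + n*(-24 + n)/4)
M(w) = (-9/4 - 5*w + w**2/4)/(2*w) (M(w) = (w + (-9/4 - 6*w + w**2/4))/(w + w) = (-9/4 - 5*w + w**2/4)/((2*w)) = (-9/4 - 5*w + w**2/4)*(1/(2*w)) = (-9/4 - 5*w + w**2/4)/(2*w))
(S(-467) + P) + M(-102) = (-1*(-467) - 5832) + (1/8)*(-9 + (-102)**2 - 20*(-102))/(-102) = (467 - 5832) + (1/8)*(-1/102)*(-9 + 10404 + 2040) = -5365 + (1/8)*(-1/102)*12435 = -5365 - 4145/272 = -1463425/272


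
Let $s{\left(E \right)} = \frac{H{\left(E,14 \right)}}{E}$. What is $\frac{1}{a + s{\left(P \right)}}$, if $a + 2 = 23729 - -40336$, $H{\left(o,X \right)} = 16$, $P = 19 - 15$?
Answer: $\frac{1}{64067} \approx 1.5609 \cdot 10^{-5}$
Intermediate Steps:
$P = 4$
$s{\left(E \right)} = \frac{16}{E}$
$a = 64063$ ($a = -2 + \left(23729 - -40336\right) = -2 + \left(23729 + 40336\right) = -2 + 64065 = 64063$)
$\frac{1}{a + s{\left(P \right)}} = \frac{1}{64063 + \frac{16}{4}} = \frac{1}{64063 + 16 \cdot \frac{1}{4}} = \frac{1}{64063 + 4} = \frac{1}{64067}$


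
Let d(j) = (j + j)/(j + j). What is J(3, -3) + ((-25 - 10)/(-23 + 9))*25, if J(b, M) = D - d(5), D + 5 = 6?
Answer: 125/2 ≈ 62.500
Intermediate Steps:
d(j) = 1 (d(j) = (2*j)/((2*j)) = (2*j)*(1/(2*j)) = 1)
D = 1 (D = -5 + 6 = 1)
J(b, M) = 0 (J(b, M) = 1 - 1*1 = 1 - 1 = 0)
J(3, -3) + ((-25 - 10)/(-23 + 9))*25 = 0 + ((-25 - 10)/(-23 + 9))*25 = 0 - 35/(-14)*25 = 0 - 35*(-1/14)*25 = 0 + (5/2)*25 = 0 + 125/2 = 125/2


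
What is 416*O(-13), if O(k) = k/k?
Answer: 416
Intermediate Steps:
O(k) = 1
416*O(-13) = 416*1 = 416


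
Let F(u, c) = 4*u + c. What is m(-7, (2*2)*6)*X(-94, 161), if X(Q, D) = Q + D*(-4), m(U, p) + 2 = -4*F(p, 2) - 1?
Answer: 291510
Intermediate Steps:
F(u, c) = c + 4*u
m(U, p) = -11 - 16*p (m(U, p) = -2 + (-4*(2 + 4*p) - 1) = -2 + ((-8 - 16*p) - 1) = -2 + (-9 - 16*p) = -11 - 16*p)
X(Q, D) = Q - 4*D
m(-7, (2*2)*6)*X(-94, 161) = (-11 - 16*2*2*6)*(-94 - 4*161) = (-11 - 64*6)*(-94 - 644) = (-11 - 16*24)*(-738) = (-11 - 384)*(-738) = -395*(-738) = 291510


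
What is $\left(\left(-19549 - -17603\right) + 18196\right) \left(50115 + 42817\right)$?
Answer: $1510145000$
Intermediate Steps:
$\left(\left(-19549 - -17603\right) + 18196\right) \left(50115 + 42817\right) = \left(\left(-19549 + 17603\right) + 18196\right) 92932 = \left(-1946 + 18196\right) 92932 = 16250 \cdot 92932 = 1510145000$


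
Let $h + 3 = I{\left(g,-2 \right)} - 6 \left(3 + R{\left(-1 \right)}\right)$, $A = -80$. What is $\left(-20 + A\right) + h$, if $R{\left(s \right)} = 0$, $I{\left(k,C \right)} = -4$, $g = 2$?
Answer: $-125$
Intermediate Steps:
$h = -25$ ($h = -3 - \left(4 + 6 \left(3 + 0\right)\right) = -3 - 22 = -25$)
$\left(-20 + A\right) + h = \left(-20 - 80\right) - 25 = -100 - 25 = -125$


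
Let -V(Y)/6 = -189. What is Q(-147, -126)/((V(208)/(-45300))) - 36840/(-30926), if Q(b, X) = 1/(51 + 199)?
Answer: 2153141/2087505 ≈ 1.0314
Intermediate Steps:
V(Y) = 1134 (V(Y) = -6*(-189) = 1134)
Q(b, X) = 1/250
Q(-147, -126)/((V(208)/(-45300))) - 36840/(-30926) = 1/(250*((1134/(-45300)))) - 36840/(-30926) = 1/(250*((1134*(-1/45300)))) - 36840*(-1/30926) = 1/(250*(-189/7550)) + 18420/15463 = (1/250)*(-7550/189) + 18420/15463 = -151/945 + 18420/15463 = 2153141/2087505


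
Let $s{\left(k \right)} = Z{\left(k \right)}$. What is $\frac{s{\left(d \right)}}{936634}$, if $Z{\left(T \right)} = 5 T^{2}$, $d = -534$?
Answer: $\frac{712890}{468317} \approx 1.5222$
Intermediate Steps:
$s{\left(k \right)} = 5 k^{2}$
$\frac{s{\left(d \right)}}{936634} = \frac{5 \left(-534\right)^{2}}{936634} = 5 \cdot 285156 \cdot \frac{1}{936634} = 1425780 \cdot \frac{1}{936634} = \frac{712890}{468317}$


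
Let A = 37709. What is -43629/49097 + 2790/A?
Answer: -1508225331/1851398773 ≈ -0.81464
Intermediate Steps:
-43629/49097 + 2790/A = -43629/49097 + 2790/37709 = -1508225331/1851398773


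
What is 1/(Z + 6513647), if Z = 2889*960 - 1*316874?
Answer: 1/8970213 ≈ 1.1148e-7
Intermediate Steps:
Z = 2456566 (Z = 2773440 - 316874 = 2456566)
1/(Z + 6513647) = 1/(2456566 + 6513647) = 1/8970213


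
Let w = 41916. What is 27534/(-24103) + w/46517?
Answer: -270497730/1121199251 ≈ -0.24126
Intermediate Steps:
27534/(-24103) + w/46517 = 27534/(-24103) + 41916/46517 = 27534*(-1/24103) + 41916*(1/46517) = -27534/24103 + 41916/46517 = -270497730/1121199251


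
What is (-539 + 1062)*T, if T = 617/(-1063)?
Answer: -322691/1063 ≈ -303.57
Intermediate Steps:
T = -617/1063 (T = 617*(-1/1063) = -617/1063 ≈ -0.58043)
(-539 + 1062)*T = (-539 + 1062)*(-617/1063) = 523*(-617/1063) = -322691/1063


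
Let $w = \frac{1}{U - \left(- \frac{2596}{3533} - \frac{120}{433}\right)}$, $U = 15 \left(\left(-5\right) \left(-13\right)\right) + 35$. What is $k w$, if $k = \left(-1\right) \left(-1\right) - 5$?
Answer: $- \frac{3059578}{773317459} \approx -0.0039564$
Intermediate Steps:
$U = 1010$ ($U = 15 \cdot 65 + 35 = 975 + 35 = 1010$)
$k = -4$ ($k = 1 - 5 = -4$)
$w = \frac{1529789}{1546634918}$ ($w = \frac{1}{1010 - \left(- \frac{2596}{3533} - \frac{120}{433}\right)} = \frac{1}{1010 - - \frac{1548028}{1529789}} = \frac{1}{1010 + \left(\frac{2596}{3533} + \frac{120}{433}\right)} = \frac{1}{1010 + \frac{1548028}{1529789}} = \frac{1}{\frac{1546634918}{1529789}} = \frac{1529789}{1546634918} \approx 0.00098911$)
$k w = \left(-4\right) \frac{1529789}{1546634918} = - \frac{3059578}{773317459}$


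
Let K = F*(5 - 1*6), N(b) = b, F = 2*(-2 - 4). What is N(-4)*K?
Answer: -48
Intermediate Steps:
F = -12 (F = 2*(-6) = -12)
K = 12 (K = -12*(5 - 1*6) = -12*(5 - 6) = -12*(-1) = 12)
N(-4)*K = -4*12 = -48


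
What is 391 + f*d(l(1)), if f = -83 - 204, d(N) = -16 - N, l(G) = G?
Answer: 5270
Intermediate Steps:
f = -287
391 + f*d(l(1)) = 391 - 287*(-16 - 1*1) = 391 - 287*(-16 - 1) = 391 - 287*(-17) = 391 + 4879 = 5270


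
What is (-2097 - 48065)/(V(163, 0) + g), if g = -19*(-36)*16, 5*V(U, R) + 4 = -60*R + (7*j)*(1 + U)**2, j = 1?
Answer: -125405/121494 ≈ -1.0322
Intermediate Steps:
V(U, R) = -4/5 - 12*R + 7*(1 + U)**2/5 (V(U, R) = -4/5 + (-60*R + (7*1)*(1 + U)**2)/5 = -4/5 + (-60*R + 7*(1 + U)**2)/5 = -4/5 + (-12*R + 7*(1 + U)**2/5) = -4/5 - 12*R + 7*(1 + U)**2/5)
g = 10944 (g = 684*16 = 10944)
(-2097 - 48065)/(V(163, 0) + g) = (-2097 - 48065)/((-4/5 - 12*0 + 7*(1 + 163)**2/5) + 10944) = -50162/((-4/5 + 0 + (7/5)*164**2) + 10944) = -50162/((-4/5 + 0 + (7/5)*26896) + 10944) = -50162/((-4/5 + 0 + 188272/5) + 10944) = -50162/(188268/5 + 10944) = -50162/242988/5 = -50162*5/242988 = -125405/121494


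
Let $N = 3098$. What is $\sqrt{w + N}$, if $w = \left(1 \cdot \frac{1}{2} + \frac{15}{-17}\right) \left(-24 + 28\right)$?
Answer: $\frac{4 \sqrt{55930}}{17} \approx 55.646$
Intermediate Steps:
$w = - \frac{26}{17}$ ($w = \left(1 \cdot \frac{1}{2} + 15 \left(- \frac{1}{17}\right)\right) 4 = \left(\frac{1}{2} - \frac{15}{17}\right) 4 = \left(- \frac{13}{34}\right) 4 = - \frac{26}{17} \approx -1.5294$)
$\sqrt{w + N} = \sqrt{- \frac{26}{17} + 3098} = \sqrt{\frac{52640}{17}} = \frac{4 \sqrt{55930}}{17}$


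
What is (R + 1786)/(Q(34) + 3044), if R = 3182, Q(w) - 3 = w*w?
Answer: 552/467 ≈ 1.1820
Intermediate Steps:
Q(w) = 3 + w**2 (Q(w) = 3 + w*w = 3 + w**2)
(R + 1786)/(Q(34) + 3044) = (3182 + 1786)/((3 + 34**2) + 3044) = 4968/((3 + 1156) + 3044) = 4968/(1159 + 3044) = 4968/4203 = 4968*(1/4203) = 552/467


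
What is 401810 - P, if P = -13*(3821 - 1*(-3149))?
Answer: 492420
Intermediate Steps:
P = -90610 (P = -13*(3821 + 3149) = -13*6970 = -90610)
401810 - P = 401810 - 1*(-90610) = 401810 + 90610 = 492420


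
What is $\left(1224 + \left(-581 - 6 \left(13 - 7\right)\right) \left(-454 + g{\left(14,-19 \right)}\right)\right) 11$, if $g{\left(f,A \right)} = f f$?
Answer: $1764510$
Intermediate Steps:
$g{\left(f,A \right)} = f^{2}$
$\left(1224 + \left(-581 - 6 \left(13 - 7\right)\right) \left(-454 + g{\left(14,-19 \right)}\right)\right) 11 = \left(1224 + \left(-581 - 6 \left(13 - 7\right)\right) \left(-454 + 14^{2}\right)\right) 11 = \left(1224 + \left(-581 - 36\right) \left(-454 + 196\right)\right) 11 = \left(1224 + \left(-581 - 36\right) \left(-258\right)\right) 11 = \left(1224 - -159186\right) 11 = \left(1224 + 159186\right) 11 = 160410 \cdot 11 = 1764510$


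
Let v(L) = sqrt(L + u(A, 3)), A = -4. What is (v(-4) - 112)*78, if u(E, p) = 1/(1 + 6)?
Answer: -8736 + 234*I*sqrt(21)/7 ≈ -8736.0 + 153.19*I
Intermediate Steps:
u(E, p) = 1/7
v(L) = sqrt(1/7 + L) (v(L) = sqrt(L + 1/7) = sqrt(1/7 + L))
(v(-4) - 112)*78 = (sqrt(7 + 49*(-4))/7 - 112)*78 = (sqrt(7 - 196)/7 - 112)*78 = (sqrt(-189)/7 - 112)*78 = ((3*I*sqrt(21))/7 - 112)*78 = (3*I*sqrt(21)/7 - 112)*78 = (-112 + 3*I*sqrt(21)/7)*78 = -8736 + 234*I*sqrt(21)/7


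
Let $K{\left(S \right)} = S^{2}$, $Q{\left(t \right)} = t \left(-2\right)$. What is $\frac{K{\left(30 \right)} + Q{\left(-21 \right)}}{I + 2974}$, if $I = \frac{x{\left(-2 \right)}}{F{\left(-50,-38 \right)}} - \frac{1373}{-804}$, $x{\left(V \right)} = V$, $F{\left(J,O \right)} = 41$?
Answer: $\frac{31052088}{98089621} \approx 0.31657$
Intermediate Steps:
$Q{\left(t \right)} = - 2 t$
$I = \frac{54685}{32964}$ ($I = - \frac{2}{41} - \frac{1373}{-804} = \left(-2\right) \frac{1}{41} - - \frac{1373}{804} = - \frac{2}{41} + \frac{1373}{804} = \frac{54685}{32964} \approx 1.6589$)
$\frac{K{\left(30 \right)} + Q{\left(-21 \right)}}{I + 2974} = \frac{30^{2} - -42}{\frac{54685}{32964} + 2974} = \frac{900 + 42}{\frac{98089621}{32964}} = 942 \cdot \frac{32964}{98089621} = \frac{31052088}{98089621}$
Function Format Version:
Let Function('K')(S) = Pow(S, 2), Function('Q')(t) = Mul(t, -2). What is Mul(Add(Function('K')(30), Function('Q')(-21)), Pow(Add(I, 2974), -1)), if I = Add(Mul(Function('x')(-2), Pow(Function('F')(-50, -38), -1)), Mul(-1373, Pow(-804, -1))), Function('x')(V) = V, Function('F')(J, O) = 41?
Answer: Rational(31052088, 98089621) ≈ 0.31657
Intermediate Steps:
Function('Q')(t) = Mul(-2, t)
I = Rational(54685, 32964) (I = Add(Mul(-2, Pow(41, -1)), Mul(-1373, Pow(-804, -1))) = Add(Mul(-2, Rational(1, 41)), Mul(-1373, Rational(-1, 804))) = Add(Rational(-2, 41), Rational(1373, 804)) = Rational(54685, 32964) ≈ 1.6589)
Mul(Add(Function('K')(30), Function('Q')(-21)), Pow(Add(I, 2974), -1)) = Mul(Add(Pow(30, 2), Mul(-2, -21)), Pow(Add(Rational(54685, 32964), 2974), -1)) = Mul(Add(900, 42), Pow(Rational(98089621, 32964), -1)) = Mul(942, Rational(32964, 98089621)) = Rational(31052088, 98089621)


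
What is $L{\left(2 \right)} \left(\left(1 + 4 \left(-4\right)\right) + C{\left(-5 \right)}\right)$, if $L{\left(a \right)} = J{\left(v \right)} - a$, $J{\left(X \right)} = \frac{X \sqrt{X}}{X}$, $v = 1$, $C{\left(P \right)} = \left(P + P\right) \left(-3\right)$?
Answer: $-15$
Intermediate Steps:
$C{\left(P \right)} = - 6 P$ ($C{\left(P \right)} = 2 P \left(-3\right) = - 6 P$)
$J{\left(X \right)} = \sqrt{X}$ ($J{\left(X \right)} = \frac{X^{\frac{3}{2}}}{X} = \sqrt{X}$)
$L{\left(a \right)} = 1 - a$ ($L{\left(a \right)} = \sqrt{1} - a = 1 - a$)
$L{\left(2 \right)} \left(\left(1 + 4 \left(-4\right)\right) + C{\left(-5 \right)}\right) = \left(1 - 2\right) \left(\left(1 + 4 \left(-4\right)\right) - -30\right) = \left(1 - 2\right) \left(\left(1 - 16\right) + 30\right) = - (-15 + 30) = \left(-1\right) 15 = -15$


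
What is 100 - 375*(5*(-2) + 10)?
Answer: 100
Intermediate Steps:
100 - 375*(5*(-2) + 10) = 100 - 375*(-10 + 10) = 100 - 375*0 = 100 + 0 = 100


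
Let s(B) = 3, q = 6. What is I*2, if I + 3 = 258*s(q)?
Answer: 1542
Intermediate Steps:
I = 771 (I = -3 + 258*3 = -3 + 774 = 771)
I*2 = 771*2 = 1542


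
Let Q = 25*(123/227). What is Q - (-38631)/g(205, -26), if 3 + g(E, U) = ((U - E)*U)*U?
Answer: 157139896/11816031 ≈ 13.299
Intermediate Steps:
g(E, U) = -3 + U²*(U - E) (g(E, U) = -3 + ((U - E)*U)*U = -3 + (U*(U - E))*U = -3 + U²*(U - E))
Q = 3075/227 (Q = 25*(123*(1/227)) = 25*(123/227) = 3075/227 ≈ 13.546)
Q - (-38631)/g(205, -26) = 3075/227 - (-38631)/(-3 + (-26)³ - 1*205*(-26)²) = 3075/227 - (-38631)/(-3 - 17576 - 1*205*676) = 3075/227 - (-38631)/(-3 - 17576 - 138580) = 3075/227 - (-38631)/(-156159) = 3075/227 - (-38631)*(-1)/156159 = 3075/227 - 1*12877/52053 = 3075/227 - 12877/52053 = 157139896/11816031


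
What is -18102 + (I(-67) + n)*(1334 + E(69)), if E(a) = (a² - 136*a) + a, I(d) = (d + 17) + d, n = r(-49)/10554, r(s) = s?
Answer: 1892611616/5277 ≈ 3.5865e+5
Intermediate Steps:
n = -49/10554 ≈ -0.0046428
I(d) = 17 + 2*d (I(d) = (17 + d) + d = 17 + 2*d)
E(a) = a² - 135*a
-18102 + (I(-67) + n)*(1334 + E(69)) = -18102 + ((17 + 2*(-67)) - 49/10554)*(1334 + 69*(-135 + 69)) = -18102 + ((17 - 134) - 49/10554)*(1334 + 69*(-66)) = -18102 + (-117 - 49/10554)*(1334 - 4554) = -18102 - 1234867/10554*(-3220) = -18102 + 1988135870/5277 = 1892611616/5277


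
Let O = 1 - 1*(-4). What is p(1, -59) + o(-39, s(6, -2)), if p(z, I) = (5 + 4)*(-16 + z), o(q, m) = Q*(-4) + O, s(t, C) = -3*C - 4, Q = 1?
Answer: -134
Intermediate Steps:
O = 5 (O = 1 + 4 = 5)
s(t, C) = -4 - 3*C
o(q, m) = 1 (o(q, m) = 1*(-4) + 5 = -4 + 5 = 1)
p(z, I) = -144 + 9*z (p(z, I) = 9*(-16 + z) = -144 + 9*z)
p(1, -59) + o(-39, s(6, -2)) = (-144 + 9*1) + 1 = (-144 + 9) + 1 = -135 + 1 = -134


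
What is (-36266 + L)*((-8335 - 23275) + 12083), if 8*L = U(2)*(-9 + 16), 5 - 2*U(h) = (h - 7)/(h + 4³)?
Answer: 249259232459/352 ≈ 7.0812e+8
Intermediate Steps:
U(h) = 5/2 - (-7 + h)/(2*(64 + h)) (U(h) = 5/2 - (h - 7)/(2*(h + 4³)) = 5/2 - (-7 + h)/(2*(h + 64)) = 5/2 - (-7 + h)/(2*(64 + h)))
L = 2345/1056 (L = (((327 + 4*2)/(2*(64 + 2)))*(-9 + 16))/8 = (((½)*(327 + 8)/66)*7)/8 = (((½)*(1/66)*335)*7)/8 = ((335/132)*7)/8 = (⅛)*(2345/132) = 2345/1056 ≈ 2.2206)
(-36266 + L)*((-8335 - 23275) + 12083) = (-36266 + 2345/1056)*((-8335 - 23275) + 12083) = -38294551*(-31610 + 12083)/1056 = -38294551/1056*(-19527) = 249259232459/352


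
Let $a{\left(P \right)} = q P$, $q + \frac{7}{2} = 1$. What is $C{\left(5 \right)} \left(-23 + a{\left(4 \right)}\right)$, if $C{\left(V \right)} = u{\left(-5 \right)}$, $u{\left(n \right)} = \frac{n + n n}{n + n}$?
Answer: $66$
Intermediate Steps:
$q = - \frac{5}{2}$ ($q = - \frac{7}{2} + 1 = - \frac{5}{2} \approx -2.5$)
$u{\left(n \right)} = \frac{n + n^{2}}{2 n}$
$C{\left(V \right)} = -2$ ($C{\left(V \right)} = \frac{1}{2} + \frac{1}{2} \left(-5\right) = \frac{1}{2} - \frac{5}{2} = -2$)
$a{\left(P \right)} = - \frac{5 P}{2}$
$C{\left(5 \right)} \left(-23 + a{\left(4 \right)}\right) = - 2 \left(-23 - 10\right) = \left(-2\right) \left(-33\right) = 66$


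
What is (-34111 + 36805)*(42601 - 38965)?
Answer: 9795384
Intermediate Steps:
(-34111 + 36805)*(42601 - 38965) = 2694*3636 = 9795384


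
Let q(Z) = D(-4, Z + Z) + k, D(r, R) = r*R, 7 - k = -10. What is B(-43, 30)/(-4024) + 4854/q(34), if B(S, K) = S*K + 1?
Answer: -6401267/342040 ≈ -18.715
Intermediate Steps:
k = 17 (k = 7 - 1*(-10) = 7 + 10 = 17)
B(S, K) = 1 + K*S (B(S, K) = K*S + 1 = 1 + K*S)
D(r, R) = R*r
q(Z) = 17 - 8*Z (q(Z) = (Z + Z)*(-4) + 17 = (2*Z)*(-4) + 17 = -8*Z + 17 = 17 - 8*Z)
B(-43, 30)/(-4024) + 4854/q(34) = (1 + 30*(-43))/(-4024) + 4854/(17 - 8*34) = (1 - 1290)*(-1/4024) + 4854/(17 - 272) = -1289*(-1/4024) + 4854/(-255) = 1289/4024 + 4854*(-1/255) = 1289/4024 - 1618/85 = -6401267/342040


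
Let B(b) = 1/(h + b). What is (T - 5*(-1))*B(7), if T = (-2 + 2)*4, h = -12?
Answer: -1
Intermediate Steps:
T = 0 (T = 0*4 = 0)
B(b) = 1/(-12 + b)
(T - 5*(-1))*B(7) = (0 - 5*(-1))/(-12 + 7) = (0 + 5)/(-5) = 5*(-⅕) = -1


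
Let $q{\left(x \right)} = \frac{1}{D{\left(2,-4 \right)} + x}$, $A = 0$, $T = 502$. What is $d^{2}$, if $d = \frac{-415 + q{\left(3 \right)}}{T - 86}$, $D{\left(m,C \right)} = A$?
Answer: $\frac{96721}{97344} \approx 0.9936$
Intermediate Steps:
$D{\left(m,C \right)} = 0$
$q{\left(x \right)} = \frac{1}{x}$ ($q{\left(x \right)} = \frac{1}{0 + x} = \frac{1}{x}$)
$d = - \frac{311}{312}$ ($d = \frac{-415 + \frac{1}{3}}{502 - 86} = \frac{-415 + \frac{1}{3}}{416} = \left(- \frac{1244}{3}\right) \frac{1}{416} = - \frac{311}{312} \approx -0.99679$)
$d^{2} = \left(- \frac{311}{312}\right)^{2} = \frac{96721}{97344}$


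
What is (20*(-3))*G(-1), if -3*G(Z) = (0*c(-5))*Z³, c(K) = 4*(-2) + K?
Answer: 0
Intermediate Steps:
c(K) = -8 + K
G(Z) = 0 (G(Z) = -0*(-8 - 5)*Z³/3 = -0*(-13)*Z³/3 = -0*Z³ = -⅓*0 = 0)
(20*(-3))*G(-1) = (20*(-3))*0 = -60*0 = 0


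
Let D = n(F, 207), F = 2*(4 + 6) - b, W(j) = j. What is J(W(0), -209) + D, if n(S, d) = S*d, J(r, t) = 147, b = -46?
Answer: 13809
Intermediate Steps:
F = 66 (F = 2*(4 + 6) - 1*(-46) = 2*10 + 46 = 20 + 46 = 66)
D = 13662 (D = 66*207 = 13662)
J(W(0), -209) + D = 147 + 13662 = 13809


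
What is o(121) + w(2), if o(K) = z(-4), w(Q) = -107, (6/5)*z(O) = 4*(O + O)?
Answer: -401/3 ≈ -133.67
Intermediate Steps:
z(O) = 20*O/3 (z(O) = 5*(4*(O + O))/6 = 5*(4*(2*O))/6 = 5*(8*O)/6 = 20*O/3)
o(K) = -80/3 (o(K) = (20/3)*(-4) = -80/3)
o(121) + w(2) = -80/3 - 107 = -401/3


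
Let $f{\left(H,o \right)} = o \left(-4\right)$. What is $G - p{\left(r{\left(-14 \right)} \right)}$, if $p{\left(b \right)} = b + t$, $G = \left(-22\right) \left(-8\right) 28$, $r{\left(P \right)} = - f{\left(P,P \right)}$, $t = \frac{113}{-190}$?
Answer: $\frac{947073}{190} \approx 4984.6$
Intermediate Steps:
$f{\left(H,o \right)} = - 4 o$
$t = - \frac{113}{190}$ ($t = 113 \left(- \frac{1}{190}\right) = - \frac{113}{190} \approx -0.59474$)
$r{\left(P \right)} = 4 P$ ($r{\left(P \right)} = - \left(-4\right) P = 4 P$)
$G = 4928$ ($G = 176 \cdot 28 = 4928$)
$p{\left(b \right)} = - \frac{113}{190} + b$ ($p{\left(b \right)} = b - \frac{113}{190} = - \frac{113}{190} + b$)
$G - p{\left(r{\left(-14 \right)} \right)} = 4928 - \left(- \frac{113}{190} + 4 \left(-14\right)\right) = 4928 - \left(- \frac{113}{190} - 56\right) = 4928 - - \frac{10753}{190} = 4928 + \frac{10753}{190} = \frac{947073}{190}$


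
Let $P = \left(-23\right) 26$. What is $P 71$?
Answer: $-42458$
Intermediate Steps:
$P = -598$
$P 71 = \left(-598\right) 71 = -42458$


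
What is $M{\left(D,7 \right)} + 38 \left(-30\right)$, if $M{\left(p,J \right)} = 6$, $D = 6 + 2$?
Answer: $-1134$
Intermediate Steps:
$D = 8$
$M{\left(D,7 \right)} + 38 \left(-30\right) = 6 + 38 \left(-30\right) = 6 - 1140 = -1134$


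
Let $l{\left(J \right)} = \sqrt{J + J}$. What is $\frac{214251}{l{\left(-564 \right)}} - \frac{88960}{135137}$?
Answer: $- \frac{88960}{135137} - \frac{71417 i \sqrt{282}}{188} \approx -0.65829 - 6379.2 i$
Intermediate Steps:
$l{\left(J \right)} = \sqrt{2} \sqrt{J}$ ($l{\left(J \right)} = \sqrt{2 J} = \sqrt{2} \sqrt{J}$)
$\frac{214251}{l{\left(-564 \right)}} - \frac{88960}{135137} = \frac{214251}{\sqrt{2} \sqrt{-564}} - \frac{88960}{135137} = \frac{214251}{\sqrt{2} \cdot 2 i \sqrt{141}} - \frac{88960}{135137} = \frac{214251}{2 i \sqrt{282}} - \frac{88960}{135137} = 214251 \left(- \frac{i \sqrt{282}}{564}\right) - \frac{88960}{135137} = - \frac{71417 i \sqrt{282}}{188} - \frac{88960}{135137} = - \frac{88960}{135137} - \frac{71417 i \sqrt{282}}{188}$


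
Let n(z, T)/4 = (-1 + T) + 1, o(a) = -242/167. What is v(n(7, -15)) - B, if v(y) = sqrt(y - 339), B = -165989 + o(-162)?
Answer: 27720405/167 + I*sqrt(399) ≈ 1.6599e+5 + 19.975*I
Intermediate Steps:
o(a) = -242/167 (o(a) = -242*1/167 = -242/167)
n(z, T) = 4*T (n(z, T) = 4*((-1 + T) + 1) = 4*T)
B = -27720405/167 (B = -165989 - 242/167 = -27720405/167 ≈ -1.6599e+5)
v(y) = sqrt(-339 + y)
v(n(7, -15)) - B = sqrt(-339 + 4*(-15)) - 1*(-27720405/167) = sqrt(-339 - 60) + 27720405/167 = sqrt(-399) + 27720405/167 = I*sqrt(399) + 27720405/167 = 27720405/167 + I*sqrt(399)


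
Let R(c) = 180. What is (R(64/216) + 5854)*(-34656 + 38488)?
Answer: 23122288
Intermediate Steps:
(R(64/216) + 5854)*(-34656 + 38488) = (180 + 5854)*(-34656 + 38488) = 6034*3832 = 23122288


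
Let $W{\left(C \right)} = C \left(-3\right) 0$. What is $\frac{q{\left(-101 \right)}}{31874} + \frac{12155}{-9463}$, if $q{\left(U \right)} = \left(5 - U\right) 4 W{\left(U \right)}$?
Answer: $- \frac{12155}{9463} \approx -1.2845$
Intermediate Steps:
$W{\left(C \right)} = 0$ ($W{\left(C \right)} = - 3 C 0 = 0$)
$q{\left(U \right)} = 0$ ($q{\left(U \right)} = \left(5 - U\right) 4 \cdot 0 = \left(20 - 4 U\right) 0 = 0$)
$\frac{q{\left(-101 \right)}}{31874} + \frac{12155}{-9463} = \frac{0}{31874} + \frac{12155}{-9463} = 0 \cdot \frac{1}{31874} + 12155 \left(- \frac{1}{9463}\right) = 0 - \frac{12155}{9463} = - \frac{12155}{9463}$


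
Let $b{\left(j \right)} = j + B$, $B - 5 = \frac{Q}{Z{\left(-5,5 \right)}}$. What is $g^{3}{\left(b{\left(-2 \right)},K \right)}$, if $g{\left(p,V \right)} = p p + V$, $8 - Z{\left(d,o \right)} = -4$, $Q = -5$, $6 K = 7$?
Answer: $\frac{1439069689}{2985984} \approx 481.94$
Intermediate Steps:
$K = \frac{7}{6}$ ($K = \frac{1}{6} \cdot 7 = \frac{7}{6} \approx 1.1667$)
$Z{\left(d,o \right)} = 12$ ($Z{\left(d,o \right)} = 8 - -4 = 8 + 4 = 12$)
$B = \frac{55}{12}$ ($B = 5 - \frac{5}{12} = \frac{55}{12} \approx 4.5833$)
$b{\left(j \right)} = \frac{55}{12} + j$ ($b{\left(j \right)} = j + \frac{55}{12} = \frac{55}{12} + j$)
$g{\left(p,V \right)} = V + p^{2}$ ($g{\left(p,V \right)} = p^{2} + V = V + p^{2}$)
$g^{3}{\left(b{\left(-2 \right)},K \right)} = \left(\frac{7}{6} + \left(\frac{55}{12} - 2\right)^{2}\right)^{3} = \left(\frac{7}{6} + \left(\frac{31}{12}\right)^{2}\right)^{3} = \left(\frac{7}{6} + \frac{961}{144}\right)^{3} = \left(\frac{1129}{144}\right)^{3} = \frac{1439069689}{2985984}$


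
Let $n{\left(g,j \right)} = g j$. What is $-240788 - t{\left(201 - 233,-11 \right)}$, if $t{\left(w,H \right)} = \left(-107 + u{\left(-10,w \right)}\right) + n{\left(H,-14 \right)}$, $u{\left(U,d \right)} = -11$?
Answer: $-240824$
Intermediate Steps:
$t{\left(w,H \right)} = -118 - 14 H$ ($t{\left(w,H \right)} = \left(-107 - 11\right) + H \left(-14\right) = -118 - 14 H$)
$-240788 - t{\left(201 - 233,-11 \right)} = -240788 - \left(-118 - -154\right) = -240788 - \left(-118 + 154\right) = -240788 - 36 = -240824$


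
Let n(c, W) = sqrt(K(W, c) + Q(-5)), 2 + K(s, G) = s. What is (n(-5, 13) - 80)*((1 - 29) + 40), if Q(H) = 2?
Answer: -960 + 12*sqrt(13) ≈ -916.73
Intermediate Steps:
K(s, G) = -2 + s
n(c, W) = sqrt(W) (n(c, W) = sqrt((-2 + W) + 2) = sqrt(W))
(n(-5, 13) - 80)*((1 - 29) + 40) = (sqrt(13) - 80)*((1 - 29) + 40) = (-80 + sqrt(13))*(-28 + 40) = (-80 + sqrt(13))*12 = -960 + 12*sqrt(13)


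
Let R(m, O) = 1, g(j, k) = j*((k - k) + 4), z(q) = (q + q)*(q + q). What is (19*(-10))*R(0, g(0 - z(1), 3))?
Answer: -190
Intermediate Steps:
z(q) = 4*q² (z(q) = (2*q)*(2*q) = 4*q²)
g(j, k) = 4*j (g(j, k) = j*(0 + 4) = j*4 = 4*j)
(19*(-10))*R(0, g(0 - z(1), 3)) = (19*(-10))*1 = -190*1 = -190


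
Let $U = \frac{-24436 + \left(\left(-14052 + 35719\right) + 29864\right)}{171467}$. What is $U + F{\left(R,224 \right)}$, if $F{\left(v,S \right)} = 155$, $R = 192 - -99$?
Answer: $\frac{26604480}{171467} \approx 155.16$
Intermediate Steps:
$R = 291$ ($R = 192 + 99 = 291$)
$U = \frac{27095}{171467}$ ($U = \left(-24436 + \left(21667 + 29864\right)\right) \frac{1}{171467} = \left(-24436 + 51531\right) \frac{1}{171467} = 27095 \cdot \frac{1}{171467} = \frac{27095}{171467} \approx 0.15802$)
$U + F{\left(R,224 \right)} = \frac{27095}{171467} + 155 = \frac{26604480}{171467}$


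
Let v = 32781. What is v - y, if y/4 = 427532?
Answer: -1677347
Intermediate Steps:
y = 1710128 (y = 4*427532 = 1710128)
v - y = 32781 - 1*1710128 = 32781 - 1710128 = -1677347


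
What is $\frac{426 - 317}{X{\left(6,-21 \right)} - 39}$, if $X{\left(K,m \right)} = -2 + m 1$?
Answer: $- \frac{109}{62} \approx -1.7581$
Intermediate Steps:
$X{\left(K,m \right)} = -2 + m$
$\frac{426 - 317}{X{\left(6,-21 \right)} - 39} = \frac{426 - 317}{\left(-2 - 21\right) - 39} = \frac{109}{-23 - 39} = \frac{109}{-62} = 109 \left(- \frac{1}{62}\right) = - \frac{109}{62}$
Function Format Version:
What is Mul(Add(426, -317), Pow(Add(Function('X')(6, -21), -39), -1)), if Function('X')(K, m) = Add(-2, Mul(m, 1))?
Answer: Rational(-109, 62) ≈ -1.7581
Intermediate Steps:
Function('X')(K, m) = Add(-2, m)
Mul(Add(426, -317), Pow(Add(Function('X')(6, -21), -39), -1)) = Mul(Add(426, -317), Pow(Add(Add(-2, -21), -39), -1)) = Mul(109, Pow(Add(-23, -39), -1)) = Mul(109, Pow(-62, -1)) = Mul(109, Rational(-1, 62)) = Rational(-109, 62)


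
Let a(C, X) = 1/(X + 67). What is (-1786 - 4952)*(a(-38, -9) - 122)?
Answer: 23835675/29 ≈ 8.2192e+5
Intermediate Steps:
a(C, X) = 1/(67 + X)
(-1786 - 4952)*(a(-38, -9) - 122) = (-1786 - 4952)*(1/(67 - 9) - 122) = -6738*(1/58 - 122) = -6738*(-7075/58) = 23835675/29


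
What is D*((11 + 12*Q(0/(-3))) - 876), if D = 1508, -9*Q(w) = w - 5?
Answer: -3883100/3 ≈ -1.2944e+6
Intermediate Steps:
Q(w) = 5/9 - w/9 (Q(w) = -(w - 5)/9 = -(-5 + w)/9 = 5/9 - w/9)
D*((11 + 12*Q(0/(-3))) - 876) = 1508*((11 + 12*(5/9 - 0/(-3))) - 876) = 1508*((11 + 12*(5/9 - 0*(-1)/3)) - 876) = 1508*((11 + 12*(5/9 - 1/9*0)) - 876) = 1508*((11 + 12*(5/9 + 0)) - 876) = 1508*((11 + 12*(5/9)) - 876) = 1508*((11 + 20/3) - 876) = 1508*(53/3 - 876) = 1508*(-2575/3) = -3883100/3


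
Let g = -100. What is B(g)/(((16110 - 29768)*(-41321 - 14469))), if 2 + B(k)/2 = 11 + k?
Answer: -13/54427130 ≈ -2.3885e-7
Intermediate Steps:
B(k) = 18 + 2*k (B(k) = -4 + 2*(11 + k) = -4 + (22 + 2*k) = 18 + 2*k)
B(g)/(((16110 - 29768)*(-41321 - 14469))) = (18 + 2*(-100))/(((16110 - 29768)*(-41321 - 14469))) = (18 - 200)/((-13658*(-55790))) = -182/761979820 = -182*1/761979820 = -13/54427130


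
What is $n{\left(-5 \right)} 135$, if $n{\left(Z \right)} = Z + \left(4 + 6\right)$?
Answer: $675$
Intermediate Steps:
$n{\left(Z \right)} = 10 + Z$ ($n{\left(Z \right)} = Z + 10 = 10 + Z$)
$n{\left(-5 \right)} 135 = \left(10 - 5\right) 135 = 5 \cdot 135 = 675$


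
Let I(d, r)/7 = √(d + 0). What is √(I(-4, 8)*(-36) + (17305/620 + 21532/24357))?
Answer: √(65667833434515 - 1149374367769824*I)/1510134 ≈ 16.334 - 15.428*I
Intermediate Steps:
I(d, r) = 7*√d (I(d, r) = 7*√(d + 0) = 7*√d)
√(I(-4, 8)*(-36) + (17305/620 + 21532/24357)) = √((7*√(-4))*(-36) + (17305/620 + 21532/24357)) = √((7*(2*I))*(-36) + (17305*(1/620) + 21532*(1/24357))) = √((14*I)*(-36) + (3461/124 + 21532/24357)) = √(-504*I + 86969545/3020268) = √(86969545/3020268 - 504*I)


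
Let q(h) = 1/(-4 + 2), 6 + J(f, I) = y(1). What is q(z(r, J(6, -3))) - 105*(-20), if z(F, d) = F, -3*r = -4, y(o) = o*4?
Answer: 4199/2 ≈ 2099.5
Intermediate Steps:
y(o) = 4*o
r = 4/3 (r = -1/3*(-4) = 4/3 ≈ 1.3333)
J(f, I) = -2 (J(f, I) = -6 + 4*1 = -6 + 4 = -2)
q(h) = -1/2 (q(h) = 1/(-2) = -1/2)
q(z(r, J(6, -3))) - 105*(-20) = -1/2 - 105*(-20) = -1/2 + 2100 = 4199/2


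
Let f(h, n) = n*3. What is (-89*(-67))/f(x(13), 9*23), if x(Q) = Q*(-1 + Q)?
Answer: 5963/621 ≈ 9.6022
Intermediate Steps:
f(h, n) = 3*n
(-89*(-67))/f(x(13), 9*23) = (-89*(-67))/((3*(9*23))) = 5963/((3*207)) = 5963/621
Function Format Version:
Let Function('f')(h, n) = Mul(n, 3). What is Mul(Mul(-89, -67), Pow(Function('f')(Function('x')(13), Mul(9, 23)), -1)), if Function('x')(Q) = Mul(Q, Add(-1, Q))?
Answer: Rational(5963, 621) ≈ 9.6022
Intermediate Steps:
Function('f')(h, n) = Mul(3, n)
Mul(Mul(-89, -67), Pow(Function('f')(Function('x')(13), Mul(9, 23)), -1)) = Mul(Mul(-89, -67), Pow(Mul(3, Mul(9, 23)), -1)) = Mul(5963, Pow(Mul(3, 207), -1)) = Mul(5963, Pow(621, -1)) = Mul(5963, Rational(1, 621)) = Rational(5963, 621)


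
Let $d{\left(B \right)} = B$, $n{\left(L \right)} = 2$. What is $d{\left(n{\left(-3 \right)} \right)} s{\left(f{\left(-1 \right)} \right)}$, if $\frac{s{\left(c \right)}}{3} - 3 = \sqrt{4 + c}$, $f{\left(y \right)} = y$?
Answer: $18 + 6 \sqrt{3} \approx 28.392$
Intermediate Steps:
$s{\left(c \right)} = 9 + 3 \sqrt{4 + c}$
$d{\left(n{\left(-3 \right)} \right)} s{\left(f{\left(-1 \right)} \right)} = 2 \left(9 + 3 \sqrt{4 - 1}\right) = 2 \left(9 + 3 \sqrt{3}\right) = 18 + 6 \sqrt{3}$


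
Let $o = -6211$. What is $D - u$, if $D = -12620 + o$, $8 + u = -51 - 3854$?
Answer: $-14918$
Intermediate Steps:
$u = -3913$ ($u = -8 - 3905 = -3913$)
$D = -18831$ ($D = -12620 - 6211 = -18831$)
$D - u = -18831 - -3913 = -18831 + 3913 = -14918$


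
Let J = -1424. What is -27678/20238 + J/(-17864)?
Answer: -9700435/7531909 ≈ -1.2879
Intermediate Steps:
-27678/20238 + J/(-17864) = -27678/20238 - 1424/(-17864) = -27678*1/20238 - 1424*(-1/17864) = -4613/3373 + 178/2233 = -9700435/7531909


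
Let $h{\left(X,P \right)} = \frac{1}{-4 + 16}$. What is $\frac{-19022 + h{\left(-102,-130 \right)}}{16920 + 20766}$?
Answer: $- \frac{228263}{452232} \approx -0.50475$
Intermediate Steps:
$h{\left(X,P \right)} = \frac{1}{12}$
$\frac{-19022 + h{\left(-102,-130 \right)}}{16920 + 20766} = \frac{-19022 + \frac{1}{12}}{16920 + 20766} = - \frac{228263}{12 \cdot 37686} = \left(- \frac{228263}{12}\right) \frac{1}{37686} = - \frac{228263}{452232}$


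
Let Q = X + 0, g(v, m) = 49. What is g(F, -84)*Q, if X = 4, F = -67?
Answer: 196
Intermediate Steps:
Q = 4 (Q = 4 + 0 = 4)
g(F, -84)*Q = 49*4 = 196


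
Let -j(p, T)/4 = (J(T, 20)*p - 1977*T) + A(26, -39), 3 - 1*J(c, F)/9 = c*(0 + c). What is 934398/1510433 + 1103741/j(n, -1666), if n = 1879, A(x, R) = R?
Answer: 448649925315163/725225452679280 ≈ 0.61864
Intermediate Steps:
J(c, F) = 27 - 9*c² (J(c, F) = 27 - 9*c*(0 + c) = 27 - 9*c*c = 27 - 9*c²)
j(p, T) = 156 + 7908*T - 4*p*(27 - 9*T²) (j(p, T) = -4*(((27 - 9*T²)*p - 1977*T) - 39) = -4*((p*(27 - 9*T²) - 1977*T) - 39) = -4*((-1977*T + p*(27 - 9*T²)) - 39) = -4*(-39 - 1977*T + p*(27 - 9*T²)) = 156 + 7908*T - 4*p*(27 - 9*T²))
934398/1510433 + 1103741/j(n, -1666) = 934398/1510433 + 1103741/(156 + 7908*(-1666) + 36*1879*(-3 + (-1666)²)) = 934398*(1/1510433) + 1103741/(156 - 13174728 + 36*1879*(-3 + 2775556)) = 40626/65671 + 1103741/(156 - 13174728 + 36*1879*2775553) = 40626/65671 + 1103741/(156 - 13174728 + 187749507132) = 40626/65671 + 1103741/187736332560 = 448649925315163/725225452679280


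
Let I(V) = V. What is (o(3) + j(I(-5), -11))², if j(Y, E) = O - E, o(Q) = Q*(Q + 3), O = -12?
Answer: 289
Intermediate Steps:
o(Q) = Q*(3 + Q)
j(Y, E) = -12 - E
(o(3) + j(I(-5), -11))² = (3*(3 + 3) + (-12 - 1*(-11)))² = (3*6 + (-12 + 11))² = (18 - 1)² = 17² = 289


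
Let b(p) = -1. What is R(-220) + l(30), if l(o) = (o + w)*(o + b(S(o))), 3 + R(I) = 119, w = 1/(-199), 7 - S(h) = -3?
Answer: 196185/199 ≈ 985.85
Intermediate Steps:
S(h) = 10 (S(h) = 7 - 1*(-3) = 7 + 3 = 10)
w = -1/199 ≈ -0.0050251
R(I) = 116 (R(I) = -3 + 119 = 116)
l(o) = (-1 + o)*(-1/199 + o) (l(o) = (o - 1/199)*(o - 1) = (-1/199 + o)*(-1 + o) = (-1 + o)*(-1/199 + o))
R(-220) + l(30) = 116 + (1/199 + 30² - 200/199*30) = 116 + (1/199 + 900 - 6000/199) = 116 + 173101/199 = 196185/199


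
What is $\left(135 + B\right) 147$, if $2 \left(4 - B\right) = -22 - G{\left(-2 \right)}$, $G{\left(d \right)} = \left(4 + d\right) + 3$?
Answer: $\frac{44835}{2} \approx 22418.0$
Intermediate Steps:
$G{\left(d \right)} = 7 + d$
$B = \frac{35}{2}$ ($B = 4 - \frac{-22 - \left(7 - 2\right)}{2} = 4 - \frac{-22 - 5}{2} = 4 - - \frac{27}{2} = 4 + \frac{27}{2} = \frac{35}{2} \approx 17.5$)
$\left(135 + B\right) 147 = \left(135 + \frac{35}{2}\right) 147 = \frac{305}{2} \cdot 147 = \frac{44835}{2}$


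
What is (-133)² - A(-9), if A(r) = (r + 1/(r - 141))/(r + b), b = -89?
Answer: 37146707/2100 ≈ 17689.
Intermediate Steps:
A(r) = (r + 1/(-141 + r))/(-89 + r) (A(r) = (r + 1/(r - 141))/(r - 89) = (r + 1/(-141 + r))/(-89 + r))
(-133)² - A(-9) = (-133)² - (1 + (-9)² - 141*(-9))/(12549 + (-9)² - 230*(-9)) = 17689 - (1 + 81 + 1269)/(12549 + 81 + 2070) = 17689 - 1351/14700 = 17689 - 1*193/2100 = 17689 - 193/2100 = 37146707/2100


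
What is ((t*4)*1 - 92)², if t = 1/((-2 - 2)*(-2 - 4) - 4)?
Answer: 210681/25 ≈ 8427.2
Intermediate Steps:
t = 1/20 (t = 1/(-4*(-6) - 4) = 1/(24 - 4) = 1/20 ≈ 0.050000)
((t*4)*1 - 92)² = (((1/20)*4)*1 - 92)² = ((⅕)*1 - 92)² = (⅕ - 92)² = (-459/5)² = 210681/25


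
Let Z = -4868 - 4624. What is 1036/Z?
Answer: -37/339 ≈ -0.10914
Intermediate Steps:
Z = -9492
1036/Z = 1036/(-9492) = 1036*(-1/9492) = -37/339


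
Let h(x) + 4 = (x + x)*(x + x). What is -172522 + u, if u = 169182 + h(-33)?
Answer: 1012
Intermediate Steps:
h(x) = -4 + 4*x² (h(x) = -4 + (x + x)*(x + x) = -4 + (2*x)*(2*x) = -4 + 4*x²)
u = 173534 (u = 169182 + (-4 + 4*(-33)²) = 169182 + (-4 + 4*1089) = 169182 + (-4 + 4356) = 169182 + 4352 = 173534)
-172522 + u = -172522 + 173534 = 1012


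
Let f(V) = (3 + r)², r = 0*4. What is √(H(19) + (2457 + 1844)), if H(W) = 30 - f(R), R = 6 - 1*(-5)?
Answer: √4322 ≈ 65.742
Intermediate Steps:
R = 11 (R = 6 + 5 = 11)
r = 0
f(V) = 9 (f(V) = (3 + 0)² = 3² = 9)
H(W) = 21 (H(W) = 30 - 1*9 = 30 - 9 = 21)
√(H(19) + (2457 + 1844)) = √(21 + (2457 + 1844)) = √(21 + 4301) = √4322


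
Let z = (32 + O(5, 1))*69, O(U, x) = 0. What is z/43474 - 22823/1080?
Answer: -494911231/23475960 ≈ -21.082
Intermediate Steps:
z = 2208 (z = (32 + 0)*69 = 32*69 = 2208)
z/43474 - 22823/1080 = 2208/43474 - 22823/1080 = 2208*(1/43474) - 22823*1/1080 = 1104/21737 - 22823/1080 = -494911231/23475960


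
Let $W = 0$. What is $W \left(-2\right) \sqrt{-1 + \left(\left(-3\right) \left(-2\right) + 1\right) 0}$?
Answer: $0$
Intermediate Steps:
$W \left(-2\right) \sqrt{-1 + \left(\left(-3\right) \left(-2\right) + 1\right) 0} = 0 \left(-2\right) \sqrt{-1 + \left(\left(-3\right) \left(-2\right) + 1\right) 0} = 0 \sqrt{-1 + \left(6 + 1\right) 0} = 0 \sqrt{-1 + 7 \cdot 0} = 0 \sqrt{-1 + 0} = 0 \sqrt{-1} = 0 i = 0$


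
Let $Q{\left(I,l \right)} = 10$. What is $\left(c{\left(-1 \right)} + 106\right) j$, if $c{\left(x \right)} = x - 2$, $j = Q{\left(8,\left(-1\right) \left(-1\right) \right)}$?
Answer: $1030$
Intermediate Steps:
$j = 10$
$c{\left(x \right)} = -2 + x$
$\left(c{\left(-1 \right)} + 106\right) j = \left(\left(-2 - 1\right) + 106\right) 10 = \left(-3 + 106\right) 10 = 103 \cdot 10 = 1030$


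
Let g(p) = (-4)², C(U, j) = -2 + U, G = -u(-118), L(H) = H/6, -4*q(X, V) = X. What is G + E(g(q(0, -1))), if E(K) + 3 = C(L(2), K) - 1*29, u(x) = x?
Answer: 253/3 ≈ 84.333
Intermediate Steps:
q(X, V) = -X/4
L(H) = H/6 (L(H) = H*(⅙) = H/6)
G = 118 (G = -1*(-118) = 118)
g(p) = 16
E(K) = -101/3 (E(K) = -3 + ((-2 + (⅙)*2) - 1*29) = -3 + ((-2 + ⅓) - 29) = -3 + (-5/3 - 29) = -3 - 92/3 = -101/3)
G + E(g(q(0, -1))) = 118 - 101/3 = 253/3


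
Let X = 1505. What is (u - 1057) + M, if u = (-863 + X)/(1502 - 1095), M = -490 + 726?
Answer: -333505/407 ≈ -819.42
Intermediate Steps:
M = 236
u = 642/407 (u = (-863 + 1505)/(1502 - 1095) = 642/407 ≈ 1.5774)
(u - 1057) + M = (642/407 - 1057) + 236 = -429557/407 + 236 = -333505/407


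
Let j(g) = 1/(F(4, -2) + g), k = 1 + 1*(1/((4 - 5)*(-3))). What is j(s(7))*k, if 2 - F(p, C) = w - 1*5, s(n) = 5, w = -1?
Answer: 4/39 ≈ 0.10256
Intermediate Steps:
F(p, C) = 8 (F(p, C) = 2 - (-1 - 1*5) = 2 - (-1 - 5) = 2 - 1*(-6) = 2 + 6 = 8)
k = 4/3 (k = 1 + 1*(-⅓/(-1)) = 1 + 1*(-1*(-⅓)) = 1 + 1*(⅓) = 1 + ⅓ = 4/3 ≈ 1.3333)
j(g) = 1/(8 + g)
j(s(7))*k = (4/3)/(8 + 5) = (4/3)/13 = (1/13)*(4/3) = 4/39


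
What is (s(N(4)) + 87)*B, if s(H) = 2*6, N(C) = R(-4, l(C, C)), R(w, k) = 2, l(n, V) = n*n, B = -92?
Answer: -9108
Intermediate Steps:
l(n, V) = n²
N(C) = 2
s(H) = 12
(s(N(4)) + 87)*B = (12 + 87)*(-92) = 99*(-92) = -9108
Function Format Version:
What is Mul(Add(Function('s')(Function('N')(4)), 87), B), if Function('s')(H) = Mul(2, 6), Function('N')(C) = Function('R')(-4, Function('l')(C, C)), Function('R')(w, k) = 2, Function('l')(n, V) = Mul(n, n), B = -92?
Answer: -9108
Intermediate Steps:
Function('l')(n, V) = Pow(n, 2)
Function('N')(C) = 2
Function('s')(H) = 12
Mul(Add(Function('s')(Function('N')(4)), 87), B) = Mul(Add(12, 87), -92) = Mul(99, -92) = -9108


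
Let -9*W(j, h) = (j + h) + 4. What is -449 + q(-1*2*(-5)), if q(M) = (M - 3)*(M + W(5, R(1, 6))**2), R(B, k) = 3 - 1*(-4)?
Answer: -28907/81 ≈ -356.88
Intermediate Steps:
R(B, k) = 7 (R(B, k) = 3 + 4 = 7)
W(j, h) = -4/9 - h/9 - j/9 (W(j, h) = -((j + h) + 4)/9 = -((h + j) + 4)/9 = -(4 + h + j)/9 = -4/9 - h/9 - j/9)
q(M) = (-3 + M)*(256/81 + M) (q(M) = (M - 3)*(M + (-4/9 - 1/9*7 - 1/9*5)**2) = (-3 + M)*(M + (-4/9 - 7/9 - 5/9)**2) = (-3 + M)*(M + (-16/9)**2) = (-3 + M)*(M + 256/81) = (-3 + M)*(256/81 + M))
-449 + q(-1*2*(-5)) = -449 + (-256/27 + (-1*2*(-5))**2 + 13*(-1*2*(-5))/81) = -449 + (-256/27 + (-2*(-5))**2 + 13*(-2*(-5))/81) = -449 + (-256/27 + 10**2 + (13/81)*10) = -449 + (-256/27 + 100 + 130/81) = -449 + 7462/81 = -28907/81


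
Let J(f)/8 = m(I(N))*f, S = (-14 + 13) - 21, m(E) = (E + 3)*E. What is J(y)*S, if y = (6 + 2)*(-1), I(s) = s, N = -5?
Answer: 14080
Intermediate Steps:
y = -8 (y = 8*(-1) = -8)
m(E) = E*(3 + E) (m(E) = (3 + E)*E = E*(3 + E))
S = -22 (S = -1 - 21 = -22)
J(f) = 80*f (J(f) = 8*((-5*(3 - 5))*f) = 8*((-5*(-2))*f) = 8*(10*f) = 80*f)
J(y)*S = (80*(-8))*(-22) = -640*(-22) = 14080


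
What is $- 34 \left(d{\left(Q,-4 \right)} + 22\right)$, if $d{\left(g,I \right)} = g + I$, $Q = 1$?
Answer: $-646$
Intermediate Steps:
$d{\left(g,I \right)} = I + g$
$- 34 \left(d{\left(Q,-4 \right)} + 22\right) = - 34 \left(\left(-4 + 1\right) + 22\right) = - 34 \left(-3 + 22\right) = \left(-34\right) 19 = -646$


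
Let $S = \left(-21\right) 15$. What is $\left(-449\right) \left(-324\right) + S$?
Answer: $145161$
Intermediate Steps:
$S = -315$
$\left(-449\right) \left(-324\right) + S = \left(-449\right) \left(-324\right) - 315 = 145476 - 315 = 145161$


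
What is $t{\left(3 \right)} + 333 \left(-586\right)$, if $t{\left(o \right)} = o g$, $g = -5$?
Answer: $-195153$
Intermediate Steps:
$t{\left(o \right)} = - 5 o$ ($t{\left(o \right)} = o \left(-5\right) = - 5 o$)
$t{\left(3 \right)} + 333 \left(-586\right) = \left(-5\right) 3 + 333 \left(-586\right) = -15 - 195138 = -195153$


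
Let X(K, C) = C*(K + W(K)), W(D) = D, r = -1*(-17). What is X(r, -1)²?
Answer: 1156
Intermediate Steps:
r = 17
X(K, C) = 2*C*K (X(K, C) = C*(K + K) = C*(2*K) = 2*C*K)
X(r, -1)² = (2*(-1)*17)² = (-34)² = 1156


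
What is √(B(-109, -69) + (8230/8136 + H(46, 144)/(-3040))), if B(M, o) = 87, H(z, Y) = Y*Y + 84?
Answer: √53874589414/25764 ≈ 9.0090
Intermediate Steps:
H(z, Y) = 84 + Y² (H(z, Y) = Y² + 84 = 84 + Y²)
√(B(-109, -69) + (8230/8136 + H(46, 144)/(-3040))) = √(87 + (8230/8136 + (84 + 144²)/(-3040))) = √(87 + (8230*(1/8136) + (84 + 20736)*(-1/3040))) = √(87 + (4115/4068 + 20820*(-1/3040))) = √(87 + (4115/4068 - 1041/152)) = √(87 - 902327/154584) = √(12546481/154584) = √53874589414/25764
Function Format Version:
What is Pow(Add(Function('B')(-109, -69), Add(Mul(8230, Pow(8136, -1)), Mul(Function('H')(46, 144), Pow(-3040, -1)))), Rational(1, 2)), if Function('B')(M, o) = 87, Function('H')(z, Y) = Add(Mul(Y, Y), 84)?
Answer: Mul(Rational(1, 25764), Pow(53874589414, Rational(1, 2))) ≈ 9.0090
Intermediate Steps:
Function('H')(z, Y) = Add(84, Pow(Y, 2)) (Function('H')(z, Y) = Add(Pow(Y, 2), 84) = Add(84, Pow(Y, 2)))
Pow(Add(Function('B')(-109, -69), Add(Mul(8230, Pow(8136, -1)), Mul(Function('H')(46, 144), Pow(-3040, -1)))), Rational(1, 2)) = Pow(Add(87, Add(Mul(8230, Pow(8136, -1)), Mul(Add(84, Pow(144, 2)), Pow(-3040, -1)))), Rational(1, 2)) = Pow(Add(87, Add(Mul(8230, Rational(1, 8136)), Mul(Add(84, 20736), Rational(-1, 3040)))), Rational(1, 2)) = Pow(Add(87, Add(Rational(4115, 4068), Mul(20820, Rational(-1, 3040)))), Rational(1, 2)) = Pow(Add(87, Add(Rational(4115, 4068), Rational(-1041, 152))), Rational(1, 2)) = Pow(Add(87, Rational(-902327, 154584)), Rational(1, 2)) = Pow(Rational(12546481, 154584), Rational(1, 2)) = Mul(Rational(1, 25764), Pow(53874589414, Rational(1, 2)))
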